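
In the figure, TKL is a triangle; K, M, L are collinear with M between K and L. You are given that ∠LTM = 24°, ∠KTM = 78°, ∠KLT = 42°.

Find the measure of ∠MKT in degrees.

1. ∠MLT = 42°  [M on ray LK]
2. ∠LMT = 114°  [△TML]
3. ∠KMT = 66°  [linear pair at M on KL]
4. ∠MKT = 36°  [△TKM]

∠MKT = 36°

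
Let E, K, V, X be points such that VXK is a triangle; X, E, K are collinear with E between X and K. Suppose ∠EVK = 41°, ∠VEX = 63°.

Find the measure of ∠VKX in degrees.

∠VKX = 22°

1. ∠KEV = 117°  [linear pair at E on XK]
2. ∠EKV = 22°  [△VEK]
3. ∠VKX = 22°  [E on ray KX]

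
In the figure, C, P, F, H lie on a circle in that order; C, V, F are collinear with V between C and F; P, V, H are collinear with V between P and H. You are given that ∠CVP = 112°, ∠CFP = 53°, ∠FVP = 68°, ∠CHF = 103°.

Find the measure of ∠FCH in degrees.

∠FCH = 59°

1. ∠CHP = 53°  [same arc CP]
2. ∠CVH = 68°  [vertical angles at V]
3. ∠FCH = 59°  [△CVH]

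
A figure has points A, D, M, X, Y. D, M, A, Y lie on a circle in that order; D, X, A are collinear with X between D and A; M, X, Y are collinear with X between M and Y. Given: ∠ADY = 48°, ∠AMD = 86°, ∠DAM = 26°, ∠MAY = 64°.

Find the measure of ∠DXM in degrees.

1. ∠AMY = 48°  [same arc AY]
2. ∠AXM = 106°  [△MXA]
3. ∠DXM = 74°  [linear pair at X on DA]

∠DXM = 74°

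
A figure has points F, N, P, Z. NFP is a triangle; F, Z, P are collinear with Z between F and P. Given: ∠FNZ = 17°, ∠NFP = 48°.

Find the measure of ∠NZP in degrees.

∠NZP = 65°

1. ∠NFZ = 48°  [Z on ray FP]
2. ∠FZN = 115°  [△NFZ]
3. ∠NZP = 65°  [linear pair at Z on FP]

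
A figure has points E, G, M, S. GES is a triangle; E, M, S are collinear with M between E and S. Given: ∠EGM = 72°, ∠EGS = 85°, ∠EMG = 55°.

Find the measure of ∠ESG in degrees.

∠ESG = 42°

1. ∠GEM = 53°  [△GEM]
2. ∠GES = 53°  [M on ray ES]
3. ∠ESG = 42°  [△GES]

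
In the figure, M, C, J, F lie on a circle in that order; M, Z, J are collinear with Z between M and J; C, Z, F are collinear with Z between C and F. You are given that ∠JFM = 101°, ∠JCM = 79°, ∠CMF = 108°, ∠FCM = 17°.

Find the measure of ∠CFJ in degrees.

∠CFJ = 46°

1. ∠CFM = 55°  [△MCF]
2. ∠CJM = 55°  [same arc MC]
3. ∠CMJ = 46°  [△MCJ]
4. ∠CFJ = 46°  [same arc CJ]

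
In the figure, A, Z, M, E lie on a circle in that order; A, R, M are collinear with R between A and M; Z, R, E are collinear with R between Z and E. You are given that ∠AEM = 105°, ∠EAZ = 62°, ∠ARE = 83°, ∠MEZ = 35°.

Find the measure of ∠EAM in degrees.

∠EAM = 27°

1. ∠EMZ = 118°  [cyclic AZME, opposite ∠A+∠M]
2. ∠EZM = 27°  [△ZME]
3. ∠EAM = 27°  [same arc ME]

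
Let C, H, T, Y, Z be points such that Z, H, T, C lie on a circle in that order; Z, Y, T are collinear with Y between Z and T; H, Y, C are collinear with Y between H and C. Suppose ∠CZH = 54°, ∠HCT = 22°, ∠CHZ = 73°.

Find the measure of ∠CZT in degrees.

∠CZT = 32°

1. ∠CTH = 126°  [cyclic ZHTC, opposite ∠Z+∠T]
2. ∠CHT = 32°  [△HTC]
3. ∠CZT = 32°  [same arc TC]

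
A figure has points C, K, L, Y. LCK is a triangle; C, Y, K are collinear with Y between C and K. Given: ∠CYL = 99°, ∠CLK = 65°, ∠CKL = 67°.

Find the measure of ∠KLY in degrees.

1. ∠KYL = 81°  [linear pair at Y on CK]
2. ∠LKY = 67°  [Y on ray KC]
3. ∠KLY = 32°  [△LYK]

∠KLY = 32°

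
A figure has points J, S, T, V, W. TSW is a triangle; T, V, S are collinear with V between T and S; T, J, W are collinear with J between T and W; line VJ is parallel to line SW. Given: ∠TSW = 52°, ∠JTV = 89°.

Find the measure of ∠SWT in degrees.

∠SWT = 39°

1. ∠JVT = 52°  [VJ∥SW, corresponding at V]
2. ∠TJV = 39°  [△TVJ]
3. ∠SWT = 39°  [VJ∥SW, corresponding at J]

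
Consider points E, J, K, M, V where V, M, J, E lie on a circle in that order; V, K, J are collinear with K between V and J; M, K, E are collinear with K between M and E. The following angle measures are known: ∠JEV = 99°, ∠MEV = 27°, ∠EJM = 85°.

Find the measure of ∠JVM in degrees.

∠JVM = 72°

1. ∠JMV = 81°  [cyclic VMJE, opposite ∠M+∠E]
2. ∠MJV = 27°  [same arc VM]
3. ∠JVM = 72°  [△VMJ]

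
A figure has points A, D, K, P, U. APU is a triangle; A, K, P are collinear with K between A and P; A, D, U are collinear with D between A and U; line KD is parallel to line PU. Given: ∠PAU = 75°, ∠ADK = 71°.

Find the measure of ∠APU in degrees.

∠APU = 34°

1. ∠DAK = 75°  [K on AP, D on AU]
2. ∠AKD = 34°  [△AKD]
3. ∠APU = 34°  [KD∥PU, corresponding at K]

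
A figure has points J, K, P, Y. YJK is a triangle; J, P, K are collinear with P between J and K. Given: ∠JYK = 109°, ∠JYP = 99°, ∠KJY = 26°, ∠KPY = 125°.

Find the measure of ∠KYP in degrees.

∠KYP = 10°

1. ∠JKY = 45°  [△YJK]
2. ∠PKY = 45°  [P on ray KJ]
3. ∠KYP = 10°  [△YPK]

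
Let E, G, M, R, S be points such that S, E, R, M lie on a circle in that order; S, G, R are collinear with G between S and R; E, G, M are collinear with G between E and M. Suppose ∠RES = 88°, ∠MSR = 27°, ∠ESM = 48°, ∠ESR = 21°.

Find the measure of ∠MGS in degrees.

1. ∠ERS = 71°  [△SER]
2. ∠EMS = 71°  [same arc SE]
3. ∠MGS = 82°  [△SGM]

∠MGS = 82°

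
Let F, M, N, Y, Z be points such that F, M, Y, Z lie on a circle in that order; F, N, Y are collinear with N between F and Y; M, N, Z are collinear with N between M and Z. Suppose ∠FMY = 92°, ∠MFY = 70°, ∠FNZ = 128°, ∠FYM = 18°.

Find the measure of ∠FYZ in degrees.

1. ∠MZY = 70°  [same arc MY]
2. ∠YNZ = 52°  [linear pair at N on FY]
3. ∠FYZ = 58°  [△YNZ]

∠FYZ = 58°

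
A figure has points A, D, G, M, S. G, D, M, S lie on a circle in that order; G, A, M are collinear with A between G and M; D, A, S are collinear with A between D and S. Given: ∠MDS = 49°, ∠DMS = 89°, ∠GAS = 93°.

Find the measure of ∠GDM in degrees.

∠GDM = 100°

1. ∠DSM = 42°  [△DMS]
2. ∠DAM = 93°  [vertical angles at A]
3. ∠DGM = 42°  [same arc DM]
4. ∠DMG = 38°  [△DAM]
5. ∠GDM = 100°  [△GDM]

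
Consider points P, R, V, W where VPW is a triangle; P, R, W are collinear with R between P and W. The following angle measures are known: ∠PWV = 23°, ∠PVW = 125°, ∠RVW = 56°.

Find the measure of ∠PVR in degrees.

1. ∠VPW = 32°  [△VPW]
2. ∠RWV = 23°  [R on ray WP]
3. ∠VRW = 101°  [△VRW]
4. ∠RPV = 32°  [R on ray PW]
5. ∠PRV = 79°  [linear pair at R on PW]
6. ∠PVR = 69°  [△VPR]

∠PVR = 69°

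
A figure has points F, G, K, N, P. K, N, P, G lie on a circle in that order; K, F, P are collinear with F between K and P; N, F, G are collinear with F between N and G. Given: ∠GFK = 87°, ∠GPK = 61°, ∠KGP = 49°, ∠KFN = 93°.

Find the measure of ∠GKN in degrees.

1. ∠GNK = 61°  [same arc KG]
2. ∠GKP = 70°  [△KPG]
3. ∠KGN = 23°  [△KFG]
4. ∠GKN = 96°  [△KNG]

∠GKN = 96°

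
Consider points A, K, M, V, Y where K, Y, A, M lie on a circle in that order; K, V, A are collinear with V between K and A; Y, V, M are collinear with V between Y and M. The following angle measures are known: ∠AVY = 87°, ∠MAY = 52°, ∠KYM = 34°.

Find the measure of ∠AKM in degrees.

1. ∠KVM = 87°  [vertical angles at V]
2. ∠MKY = 128°  [cyclic KYAM, opposite ∠K+∠A]
3. ∠KMY = 18°  [△KYM]
4. ∠AKM = 75°  [△KVM]

∠AKM = 75°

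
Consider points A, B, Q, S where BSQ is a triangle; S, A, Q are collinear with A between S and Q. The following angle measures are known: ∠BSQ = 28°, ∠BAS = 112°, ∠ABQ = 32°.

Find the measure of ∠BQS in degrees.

∠BQS = 80°

1. ∠BAQ = 68°  [linear pair at A on SQ]
2. ∠AQB = 80°  [△BAQ]
3. ∠BQS = 80°  [A on ray QS]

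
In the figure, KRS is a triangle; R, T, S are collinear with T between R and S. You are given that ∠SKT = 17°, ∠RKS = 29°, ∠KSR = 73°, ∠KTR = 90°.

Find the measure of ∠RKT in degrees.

∠RKT = 12°

1. ∠KRS = 78°  [△KRS]
2. ∠KRT = 78°  [T on ray RS]
3. ∠RKT = 12°  [△KRT]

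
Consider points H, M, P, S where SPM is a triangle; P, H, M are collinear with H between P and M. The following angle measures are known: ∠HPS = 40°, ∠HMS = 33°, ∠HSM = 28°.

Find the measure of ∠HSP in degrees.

1. ∠MHS = 119°  [△SHM]
2. ∠PHS = 61°  [linear pair at H on PM]
3. ∠HSP = 79°  [△SPH]

∠HSP = 79°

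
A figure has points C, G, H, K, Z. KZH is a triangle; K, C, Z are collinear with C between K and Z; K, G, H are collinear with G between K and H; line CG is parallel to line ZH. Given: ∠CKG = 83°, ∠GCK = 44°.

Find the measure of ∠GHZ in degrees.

1. ∠CGK = 53°  [△KCG]
2. ∠CGH = 127°  [linear pair at G on KH]
3. ∠GHZ = 53°  [CG∥ZH, co-interior at H–G]

∠GHZ = 53°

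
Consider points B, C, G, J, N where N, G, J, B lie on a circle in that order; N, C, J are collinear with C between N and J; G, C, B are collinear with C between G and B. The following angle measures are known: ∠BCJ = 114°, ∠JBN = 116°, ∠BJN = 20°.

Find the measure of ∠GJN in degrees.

∠GJN = 70°

1. ∠GCN = 114°  [vertical angles at C]
2. ∠JGN = 64°  [cyclic NGJB, opposite ∠G+∠B]
3. ∠BGN = 20°  [same arc NB]
4. ∠GNJ = 46°  [△NCG]
5. ∠GJN = 70°  [△NGJ]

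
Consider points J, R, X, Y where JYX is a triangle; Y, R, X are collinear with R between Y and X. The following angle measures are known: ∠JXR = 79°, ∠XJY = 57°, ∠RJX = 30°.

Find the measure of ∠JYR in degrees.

1. ∠JXY = 79°  [R on ray XY]
2. ∠JYX = 44°  [△JYX]
3. ∠JYR = 44°  [R on ray YX]

∠JYR = 44°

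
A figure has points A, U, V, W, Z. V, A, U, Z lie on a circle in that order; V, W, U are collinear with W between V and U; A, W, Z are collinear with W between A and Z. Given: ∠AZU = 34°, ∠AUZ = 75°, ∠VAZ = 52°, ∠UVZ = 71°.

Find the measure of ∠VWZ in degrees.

1. ∠AVZ = 105°  [cyclic VAUZ, opposite ∠V+∠U]
2. ∠AZV = 23°  [△VAZ]
3. ∠VWZ = 86°  [△VWZ]

∠VWZ = 86°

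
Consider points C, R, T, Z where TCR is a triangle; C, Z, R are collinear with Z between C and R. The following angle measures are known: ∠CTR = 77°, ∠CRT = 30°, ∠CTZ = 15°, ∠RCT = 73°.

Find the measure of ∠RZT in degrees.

1. ∠TCZ = 73°  [Z on ray CR]
2. ∠CZT = 92°  [△TCZ]
3. ∠RZT = 88°  [linear pair at Z on CR]

∠RZT = 88°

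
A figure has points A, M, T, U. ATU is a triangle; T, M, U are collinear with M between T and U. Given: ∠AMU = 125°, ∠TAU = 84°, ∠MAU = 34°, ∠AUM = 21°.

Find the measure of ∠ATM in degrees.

1. ∠AUT = 21°  [M on ray UT]
2. ∠ATU = 75°  [△ATU]
3. ∠ATM = 75°  [M on ray TU]

∠ATM = 75°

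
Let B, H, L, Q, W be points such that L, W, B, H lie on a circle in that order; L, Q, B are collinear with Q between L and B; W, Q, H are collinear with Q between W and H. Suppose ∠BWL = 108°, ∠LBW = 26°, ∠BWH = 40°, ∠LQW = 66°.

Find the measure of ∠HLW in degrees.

∠HLW = 86°

1. ∠BLW = 46°  [△LWB]
2. ∠LHW = 26°  [same arc LW]
3. ∠HWL = 68°  [△LQW]
4. ∠HLW = 86°  [△LWH]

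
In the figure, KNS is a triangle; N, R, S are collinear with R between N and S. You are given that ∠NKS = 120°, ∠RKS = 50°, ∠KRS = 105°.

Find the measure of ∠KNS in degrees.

1. ∠KSR = 25°  [△KRS]
2. ∠KSN = 25°  [R on ray SN]
3. ∠KNS = 35°  [△KNS]

∠KNS = 35°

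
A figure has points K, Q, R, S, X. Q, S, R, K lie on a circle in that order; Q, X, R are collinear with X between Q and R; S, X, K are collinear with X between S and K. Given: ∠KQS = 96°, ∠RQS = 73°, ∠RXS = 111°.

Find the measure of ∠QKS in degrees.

1. ∠QXS = 69°  [linear pair at X on QR]
2. ∠KSQ = 38°  [△QXS]
3. ∠QKS = 46°  [△QSK]

∠QKS = 46°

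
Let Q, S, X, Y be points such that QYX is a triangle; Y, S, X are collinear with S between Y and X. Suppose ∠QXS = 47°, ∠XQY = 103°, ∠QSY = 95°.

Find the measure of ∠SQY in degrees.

∠SQY = 55°

1. ∠QXY = 47°  [S on ray XY]
2. ∠QYX = 30°  [△QYX]
3. ∠QYS = 30°  [S on ray YX]
4. ∠SQY = 55°  [△QYS]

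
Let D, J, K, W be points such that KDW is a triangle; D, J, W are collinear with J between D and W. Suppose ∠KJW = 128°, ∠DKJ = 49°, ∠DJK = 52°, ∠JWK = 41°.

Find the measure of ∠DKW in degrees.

1. ∠JDK = 79°  [△KDJ]
2. ∠DWK = 41°  [J on ray WD]
3. ∠KDW = 79°  [J on ray DW]
4. ∠DKW = 60°  [△KDW]

∠DKW = 60°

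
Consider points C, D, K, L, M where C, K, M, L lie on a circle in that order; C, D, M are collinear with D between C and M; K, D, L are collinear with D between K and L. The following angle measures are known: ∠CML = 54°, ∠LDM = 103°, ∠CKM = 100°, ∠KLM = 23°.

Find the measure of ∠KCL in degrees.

1. ∠CKL = 54°  [same arc CL]
2. ∠CDL = 77°  [linear pair at D on CM]
3. ∠CLM = 80°  [cyclic CKML, opposite ∠K+∠L]
4. ∠LCM = 46°  [△CML]
5. ∠CLK = 57°  [△CDL]
6. ∠KCL = 69°  [△CKL]

∠KCL = 69°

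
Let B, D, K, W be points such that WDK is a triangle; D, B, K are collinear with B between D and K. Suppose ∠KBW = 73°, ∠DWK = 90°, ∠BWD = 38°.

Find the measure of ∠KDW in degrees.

1. ∠DBW = 107°  [linear pair at B on DK]
2. ∠BDW = 35°  [△WDB]
3. ∠KDW = 35°  [B on ray DK]

∠KDW = 35°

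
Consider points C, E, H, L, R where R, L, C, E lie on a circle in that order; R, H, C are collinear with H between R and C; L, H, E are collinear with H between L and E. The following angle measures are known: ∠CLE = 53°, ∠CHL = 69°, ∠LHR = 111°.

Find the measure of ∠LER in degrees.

∠LER = 58°

1. ∠CRE = 53°  [same arc CE]
2. ∠EHR = 69°  [vertical angles at H]
3. ∠LER = 58°  [△RHE]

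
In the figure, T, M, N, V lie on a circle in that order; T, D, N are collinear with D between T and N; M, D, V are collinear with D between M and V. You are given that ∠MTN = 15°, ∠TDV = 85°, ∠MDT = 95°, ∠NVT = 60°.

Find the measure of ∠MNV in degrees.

∠MNV = 115°

1. ∠MVN = 15°  [same arc MN]
2. ∠MDN = 85°  [vertical angles at D]
3. ∠NMT = 120°  [cyclic TMNV, opposite ∠M+∠V]
4. ∠MNT = 45°  [△TMN]
5. ∠NMV = 50°  [△MDN]
6. ∠MNV = 115°  [△MNV]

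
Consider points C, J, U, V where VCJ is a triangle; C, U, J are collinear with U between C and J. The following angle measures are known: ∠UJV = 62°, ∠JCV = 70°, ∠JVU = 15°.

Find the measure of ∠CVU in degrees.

1. ∠JUV = 103°  [△VUJ]
2. ∠UCV = 70°  [U on ray CJ]
3. ∠CUV = 77°  [linear pair at U on CJ]
4. ∠CVU = 33°  [△VCU]

∠CVU = 33°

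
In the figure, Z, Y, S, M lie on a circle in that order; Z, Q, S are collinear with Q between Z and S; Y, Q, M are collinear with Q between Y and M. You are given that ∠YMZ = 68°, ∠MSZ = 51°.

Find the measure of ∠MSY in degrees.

1. ∠MYZ = 51°  [same arc ZM]
2. ∠MZY = 61°  [△ZYM]
3. ∠MSY = 119°  [cyclic ZYSM, opposite ∠Z+∠S]

∠MSY = 119°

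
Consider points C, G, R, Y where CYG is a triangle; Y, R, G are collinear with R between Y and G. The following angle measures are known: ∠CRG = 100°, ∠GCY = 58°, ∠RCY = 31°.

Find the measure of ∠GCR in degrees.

∠GCR = 27°

1. ∠CRY = 80°  [linear pair at R on YG]
2. ∠CYR = 69°  [△CYR]
3. ∠CYG = 69°  [R on ray YG]
4. ∠CGY = 53°  [△CYG]
5. ∠CGR = 53°  [R on ray GY]
6. ∠GCR = 27°  [△CRG]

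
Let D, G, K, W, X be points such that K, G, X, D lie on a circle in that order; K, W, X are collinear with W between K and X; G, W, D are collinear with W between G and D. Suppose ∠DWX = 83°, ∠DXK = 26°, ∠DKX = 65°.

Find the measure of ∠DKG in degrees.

∠DKG = 136°

1. ∠DWK = 97°  [linear pair at W on KX]
2. ∠DGK = 26°  [same arc KD]
3. ∠GDK = 18°  [△KWD]
4. ∠DKG = 136°  [△KGD]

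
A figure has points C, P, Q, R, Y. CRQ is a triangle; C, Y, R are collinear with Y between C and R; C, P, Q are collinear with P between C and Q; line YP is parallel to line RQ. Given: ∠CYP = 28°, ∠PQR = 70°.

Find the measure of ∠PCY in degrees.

∠PCY = 82°

1. ∠CRQ = 28°  [YP∥RQ, corresponding at Y]
2. ∠CQR = 70°  [P on ray QC]
3. ∠QCR = 82°  [△CRQ]
4. ∠PCY = 82°  [Y on CR, P on CQ]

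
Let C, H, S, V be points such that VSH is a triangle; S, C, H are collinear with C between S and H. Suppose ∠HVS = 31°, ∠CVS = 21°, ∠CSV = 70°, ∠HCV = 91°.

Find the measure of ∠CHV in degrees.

∠CHV = 79°

1. ∠HSV = 70°  [C on ray SH]
2. ∠SHV = 79°  [△VSH]
3. ∠CHV = 79°  [C on ray HS]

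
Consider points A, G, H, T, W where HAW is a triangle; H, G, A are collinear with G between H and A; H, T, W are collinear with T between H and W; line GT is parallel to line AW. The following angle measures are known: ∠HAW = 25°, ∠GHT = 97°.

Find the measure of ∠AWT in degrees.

1. ∠HGT = 25°  [GT∥AW, corresponding at G]
2. ∠GTH = 58°  [△HGT]
3. ∠GTW = 122°  [linear pair at T on HW]
4. ∠AWT = 58°  [GT∥AW, co-interior at W–T]

∠AWT = 58°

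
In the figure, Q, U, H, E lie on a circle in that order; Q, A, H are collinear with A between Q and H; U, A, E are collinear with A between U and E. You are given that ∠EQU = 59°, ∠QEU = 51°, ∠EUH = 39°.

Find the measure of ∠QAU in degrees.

1. ∠QHU = 51°  [same arc QU]
2. ∠HAU = 90°  [△UAH]
3. ∠QAU = 90°  [linear pair at A on QH]

∠QAU = 90°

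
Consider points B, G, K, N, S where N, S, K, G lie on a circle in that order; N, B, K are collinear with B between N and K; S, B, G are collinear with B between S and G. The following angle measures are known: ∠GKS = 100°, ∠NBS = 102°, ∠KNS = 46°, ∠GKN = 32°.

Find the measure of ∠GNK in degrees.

∠GNK = 34°

1. ∠GNS = 80°  [cyclic NSKG, opposite ∠N+∠K]
2. ∠GBK = 102°  [vertical angles at B]
3. ∠GSN = 32°  [△NBS]
4. ∠NGS = 68°  [△NSG]
5. ∠GBN = 78°  [linear pair at B on NK]
6. ∠GNK = 34°  [△NBG]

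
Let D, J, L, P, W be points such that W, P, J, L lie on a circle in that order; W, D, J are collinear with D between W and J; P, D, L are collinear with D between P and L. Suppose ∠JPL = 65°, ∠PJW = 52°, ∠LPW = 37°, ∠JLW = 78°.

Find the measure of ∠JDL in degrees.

∠JDL = 117°

1. ∠JWL = 65°  [same arc JL]
2. ∠PLW = 52°  [same arc WP]
3. ∠LDW = 63°  [△WDL]
4. ∠JDL = 117°  [linear pair at D on WJ]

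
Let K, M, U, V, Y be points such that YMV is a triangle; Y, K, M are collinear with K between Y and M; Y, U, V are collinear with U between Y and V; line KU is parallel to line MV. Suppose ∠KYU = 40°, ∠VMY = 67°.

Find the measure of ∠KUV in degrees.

∠KUV = 107°

1. ∠MYV = 40°  [K on YM, U on YV]
2. ∠MVY = 73°  [△YMV]
3. ∠KUY = 73°  [KU∥MV, corresponding at U]
4. ∠KUV = 107°  [linear pair at U on YV]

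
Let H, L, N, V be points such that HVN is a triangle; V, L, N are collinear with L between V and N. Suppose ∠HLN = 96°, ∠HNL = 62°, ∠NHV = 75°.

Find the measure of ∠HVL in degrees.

1. ∠HNV = 62°  [L on ray NV]
2. ∠HVN = 43°  [△HVN]
3. ∠HVL = 43°  [L on ray VN]

∠HVL = 43°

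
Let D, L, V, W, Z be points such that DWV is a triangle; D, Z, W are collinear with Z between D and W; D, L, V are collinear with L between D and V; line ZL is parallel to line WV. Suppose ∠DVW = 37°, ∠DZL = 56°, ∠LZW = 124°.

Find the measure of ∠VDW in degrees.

∠VDW = 87°

1. ∠DLZ = 37°  [ZL∥WV, corresponding at L]
2. ∠LDZ = 87°  [△DZL]
3. ∠VDW = 87°  [Z on DW, L on DV]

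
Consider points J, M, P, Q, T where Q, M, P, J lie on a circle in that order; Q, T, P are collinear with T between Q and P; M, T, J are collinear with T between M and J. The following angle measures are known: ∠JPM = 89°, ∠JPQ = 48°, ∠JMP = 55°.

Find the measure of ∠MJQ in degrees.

1. ∠JQM = 91°  [cyclic QMPJ, opposite ∠Q+∠P]
2. ∠JMQ = 48°  [same arc QJ]
3. ∠MJQ = 41°  [△QMJ]

∠MJQ = 41°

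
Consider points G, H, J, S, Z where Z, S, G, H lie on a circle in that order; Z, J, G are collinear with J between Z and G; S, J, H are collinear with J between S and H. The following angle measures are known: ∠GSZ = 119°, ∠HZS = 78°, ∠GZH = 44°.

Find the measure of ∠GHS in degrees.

∠GHS = 34°

1. ∠HGS = 102°  [cyclic ZSGH, opposite ∠Z+∠G]
2. ∠GSH = 44°  [same arc GH]
3. ∠GHS = 34°  [△SGH]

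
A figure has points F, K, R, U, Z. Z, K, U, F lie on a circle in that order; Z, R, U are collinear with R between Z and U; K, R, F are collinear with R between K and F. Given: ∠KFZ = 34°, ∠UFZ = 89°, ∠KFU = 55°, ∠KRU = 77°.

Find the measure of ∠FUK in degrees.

∠FUK = 56°

1. ∠KUZ = 34°  [same arc ZK]
2. ∠FKU = 69°  [△KRU]
3. ∠FUK = 56°  [△KUF]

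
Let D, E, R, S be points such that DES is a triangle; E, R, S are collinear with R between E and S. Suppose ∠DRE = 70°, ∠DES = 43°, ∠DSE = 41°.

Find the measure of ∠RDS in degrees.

∠RDS = 29°

1. ∠DRS = 110°  [linear pair at R on ES]
2. ∠DSR = 41°  [R on ray SE]
3. ∠RDS = 29°  [△DRS]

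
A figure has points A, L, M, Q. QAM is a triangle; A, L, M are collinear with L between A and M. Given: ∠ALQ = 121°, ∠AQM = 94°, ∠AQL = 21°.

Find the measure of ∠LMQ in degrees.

1. ∠LAQ = 38°  [△QAL]
2. ∠MAQ = 38°  [L on ray AM]
3. ∠AMQ = 48°  [△QAM]
4. ∠LMQ = 48°  [L on ray MA]

∠LMQ = 48°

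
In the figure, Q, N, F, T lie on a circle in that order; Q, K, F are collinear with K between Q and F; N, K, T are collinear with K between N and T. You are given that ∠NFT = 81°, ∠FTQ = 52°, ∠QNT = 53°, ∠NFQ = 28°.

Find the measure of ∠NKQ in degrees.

∠NKQ = 103°

1. ∠FNQ = 128°  [cyclic QNFT, opposite ∠N+∠T]
2. ∠FQN = 24°  [△QNF]
3. ∠NKQ = 103°  [△QKN]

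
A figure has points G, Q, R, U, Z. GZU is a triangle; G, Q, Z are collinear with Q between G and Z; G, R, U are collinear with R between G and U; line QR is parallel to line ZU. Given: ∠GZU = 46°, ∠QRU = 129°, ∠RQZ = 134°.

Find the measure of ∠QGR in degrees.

1. ∠GQR = 46°  [QR∥ZU, corresponding at Q]
2. ∠GRQ = 51°  [linear pair at R on GU]
3. ∠QGR = 83°  [△GQR]

∠QGR = 83°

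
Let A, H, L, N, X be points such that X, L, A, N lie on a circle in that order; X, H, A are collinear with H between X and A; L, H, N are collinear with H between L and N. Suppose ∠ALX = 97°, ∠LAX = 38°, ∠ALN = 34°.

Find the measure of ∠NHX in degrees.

1. ∠LNX = 38°  [same arc XL]
2. ∠AXN = 34°  [same arc AN]
3. ∠NHX = 108°  [△XHN]

∠NHX = 108°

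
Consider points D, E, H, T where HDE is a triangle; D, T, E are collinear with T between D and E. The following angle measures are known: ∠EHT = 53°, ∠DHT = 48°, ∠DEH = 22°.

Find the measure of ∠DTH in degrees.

∠DTH = 75°

1. ∠HET = 22°  [T on ray ED]
2. ∠ETH = 105°  [△HTE]
3. ∠DTH = 75°  [linear pair at T on DE]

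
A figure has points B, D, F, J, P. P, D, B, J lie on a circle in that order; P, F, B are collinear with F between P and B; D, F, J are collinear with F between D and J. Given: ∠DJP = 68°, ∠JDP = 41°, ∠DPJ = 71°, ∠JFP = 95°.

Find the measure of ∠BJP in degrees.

∠BJP = 122°

1. ∠BPJ = 17°  [△PFJ]
2. ∠JBP = 41°  [same arc PJ]
3. ∠BJP = 122°  [△PBJ]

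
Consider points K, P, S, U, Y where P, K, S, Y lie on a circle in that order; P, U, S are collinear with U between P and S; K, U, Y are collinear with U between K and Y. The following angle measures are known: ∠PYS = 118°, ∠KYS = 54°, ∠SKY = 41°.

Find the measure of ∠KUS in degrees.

∠KUS = 75°

1. ∠PKS = 62°  [cyclic PKSY, opposite ∠K+∠Y]
2. ∠KPS = 54°  [same arc KS]
3. ∠KSP = 64°  [△PKS]
4. ∠KUS = 75°  [△KUS]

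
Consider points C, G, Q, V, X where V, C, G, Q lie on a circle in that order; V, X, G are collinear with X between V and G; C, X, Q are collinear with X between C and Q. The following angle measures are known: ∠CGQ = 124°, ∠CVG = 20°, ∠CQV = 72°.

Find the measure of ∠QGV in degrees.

1. ∠CVQ = 56°  [cyclic VCGQ, opposite ∠V+∠G]
2. ∠QCV = 52°  [△VCQ]
3. ∠QGV = 52°  [same arc VQ]

∠QGV = 52°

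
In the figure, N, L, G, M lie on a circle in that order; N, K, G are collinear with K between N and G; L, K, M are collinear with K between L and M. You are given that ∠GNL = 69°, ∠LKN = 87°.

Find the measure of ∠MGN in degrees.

∠MGN = 24°

1. ∠GML = 69°  [same arc LG]
2. ∠GKM = 87°  [vertical angles at K]
3. ∠MGN = 24°  [△GKM]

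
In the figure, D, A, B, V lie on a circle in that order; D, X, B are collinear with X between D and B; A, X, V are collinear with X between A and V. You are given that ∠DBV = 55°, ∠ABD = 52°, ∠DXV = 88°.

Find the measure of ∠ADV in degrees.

1. ∠DAV = 55°  [same arc DV]
2. ∠AVD = 52°  [same arc DA]
3. ∠ADV = 73°  [△DAV]

∠ADV = 73°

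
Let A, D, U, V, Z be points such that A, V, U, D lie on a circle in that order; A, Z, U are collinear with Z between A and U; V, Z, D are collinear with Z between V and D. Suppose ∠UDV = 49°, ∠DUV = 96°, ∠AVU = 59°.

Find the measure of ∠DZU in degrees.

∠DZU = 107°

1. ∠DVU = 35°  [△VUD]
2. ∠ADU = 121°  [cyclic AVUD, opposite ∠V+∠D]
3. ∠DAU = 35°  [same arc UD]
4. ∠AUD = 24°  [△AUD]
5. ∠DZU = 107°  [△UZD]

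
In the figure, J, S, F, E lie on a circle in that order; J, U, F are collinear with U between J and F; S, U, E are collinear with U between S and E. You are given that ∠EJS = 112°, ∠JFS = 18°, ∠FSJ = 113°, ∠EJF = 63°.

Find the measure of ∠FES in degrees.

∠FES = 49°

1. ∠EFS = 68°  [cyclic JSFE, opposite ∠J+∠F]
2. ∠ESF = 63°  [same arc FE]
3. ∠FES = 49°  [△SFE]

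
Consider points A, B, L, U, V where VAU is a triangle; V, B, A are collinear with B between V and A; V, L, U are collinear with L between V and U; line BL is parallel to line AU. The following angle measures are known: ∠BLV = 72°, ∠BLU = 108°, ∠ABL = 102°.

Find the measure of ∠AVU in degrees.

1. ∠LBV = 78°  [linear pair at B on VA]
2. ∠BVL = 30°  [△VBL]
3. ∠AVU = 30°  [B on VA, L on VU]

∠AVU = 30°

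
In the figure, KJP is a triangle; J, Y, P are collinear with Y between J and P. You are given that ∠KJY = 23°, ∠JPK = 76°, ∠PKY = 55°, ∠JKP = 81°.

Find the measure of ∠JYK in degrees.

1. ∠KPY = 76°  [Y on ray PJ]
2. ∠KYP = 49°  [△KYP]
3. ∠JYK = 131°  [linear pair at Y on JP]

∠JYK = 131°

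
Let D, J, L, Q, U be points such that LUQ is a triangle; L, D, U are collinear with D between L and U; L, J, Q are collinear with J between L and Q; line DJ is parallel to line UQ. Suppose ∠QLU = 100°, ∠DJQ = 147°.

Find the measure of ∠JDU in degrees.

1. ∠DLJ = 100°  [D on LU, J on LQ]
2. ∠DJL = 33°  [linear pair at J on LQ]
3. ∠JDL = 47°  [△LDJ]
4. ∠JDU = 133°  [linear pair at D on LU]

∠JDU = 133°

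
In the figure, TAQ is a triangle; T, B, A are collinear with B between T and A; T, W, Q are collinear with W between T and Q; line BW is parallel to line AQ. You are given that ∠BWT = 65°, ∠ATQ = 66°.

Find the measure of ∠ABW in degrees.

1. ∠AQT = 65°  [BW∥AQ, corresponding at W]
2. ∠QAT = 49°  [△TAQ]
3. ∠TBW = 49°  [BW∥AQ, corresponding at B]
4. ∠ABW = 131°  [linear pair at B on TA]

∠ABW = 131°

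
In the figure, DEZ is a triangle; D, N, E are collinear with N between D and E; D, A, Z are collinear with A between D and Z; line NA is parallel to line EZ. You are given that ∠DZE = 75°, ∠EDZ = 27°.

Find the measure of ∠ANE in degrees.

1. ∠DEZ = 78°  [△DEZ]
2. ∠AND = 78°  [NA∥EZ, corresponding at N]
3. ∠ANE = 102°  [linear pair at N on DE]

∠ANE = 102°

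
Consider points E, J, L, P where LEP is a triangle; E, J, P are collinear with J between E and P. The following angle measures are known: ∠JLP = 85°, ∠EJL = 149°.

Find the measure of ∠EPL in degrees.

1. ∠LJP = 31°  [linear pair at J on EP]
2. ∠JPL = 64°  [△LJP]
3. ∠EPL = 64°  [J on ray PE]

∠EPL = 64°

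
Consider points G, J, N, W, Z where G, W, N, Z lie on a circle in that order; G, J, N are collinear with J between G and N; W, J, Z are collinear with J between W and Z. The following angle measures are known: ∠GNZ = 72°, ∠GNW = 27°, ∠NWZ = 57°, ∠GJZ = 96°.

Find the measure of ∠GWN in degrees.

1. ∠NGZ = 57°  [same arc NZ]
2. ∠GZN = 51°  [△GNZ]
3. ∠GWN = 129°  [cyclic GWNZ, opposite ∠W+∠Z]

∠GWN = 129°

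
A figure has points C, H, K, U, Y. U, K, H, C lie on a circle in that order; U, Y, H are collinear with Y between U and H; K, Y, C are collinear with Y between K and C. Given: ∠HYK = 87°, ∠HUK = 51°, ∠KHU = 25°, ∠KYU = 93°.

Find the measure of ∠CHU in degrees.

1. ∠HCK = 51°  [same arc KH]
2. ∠CYH = 93°  [vertical angles at Y]
3. ∠CHU = 36°  [△HYC]

∠CHU = 36°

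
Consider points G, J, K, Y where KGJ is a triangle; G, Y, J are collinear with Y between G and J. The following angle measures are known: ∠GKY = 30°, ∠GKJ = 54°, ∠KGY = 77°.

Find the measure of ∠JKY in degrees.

1. ∠GYK = 73°  [△KGY]
2. ∠JGK = 77°  [Y on ray GJ]
3. ∠JYK = 107°  [linear pair at Y on GJ]
4. ∠GJK = 49°  [△KGJ]
5. ∠KJY = 49°  [Y on ray JG]
6. ∠JKY = 24°  [△KYJ]

∠JKY = 24°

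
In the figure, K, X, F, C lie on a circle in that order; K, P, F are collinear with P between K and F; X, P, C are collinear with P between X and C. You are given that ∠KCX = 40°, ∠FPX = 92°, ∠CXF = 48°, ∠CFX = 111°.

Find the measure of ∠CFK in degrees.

1. ∠CPK = 92°  [vertical angles at P]
2. ∠FCX = 21°  [△XFC]
3. ∠CPF = 88°  [linear pair at P on KF]
4. ∠CFK = 71°  [△FPC]

∠CFK = 71°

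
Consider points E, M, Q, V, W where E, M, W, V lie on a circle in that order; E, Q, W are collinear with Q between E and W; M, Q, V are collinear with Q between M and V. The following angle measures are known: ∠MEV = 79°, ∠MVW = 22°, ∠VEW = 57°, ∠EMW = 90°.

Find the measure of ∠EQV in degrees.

1. ∠MWV = 101°  [cyclic EMWV, opposite ∠E+∠W]
2. ∠MEW = 22°  [same arc MW]
3. ∠VMW = 57°  [△MWV]
4. ∠EWM = 68°  [△EMW]
5. ∠MQW = 55°  [△MQW]
6. ∠EQV = 55°  [vertical angles at Q]

∠EQV = 55°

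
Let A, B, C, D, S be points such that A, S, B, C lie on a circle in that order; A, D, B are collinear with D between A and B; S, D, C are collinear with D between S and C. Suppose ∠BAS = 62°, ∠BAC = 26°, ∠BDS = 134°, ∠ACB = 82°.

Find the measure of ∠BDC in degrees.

∠BDC = 46°

1. ∠BCS = 62°  [same arc SB]
2. ∠ABC = 72°  [△ABC]
3. ∠BDC = 46°  [△BDC]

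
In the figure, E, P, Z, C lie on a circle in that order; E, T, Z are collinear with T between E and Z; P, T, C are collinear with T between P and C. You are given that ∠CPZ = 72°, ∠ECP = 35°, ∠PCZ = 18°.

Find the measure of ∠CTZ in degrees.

1. ∠CEZ = 72°  [same arc ZC]
2. ∠CTE = 73°  [△ETC]
3. ∠CTZ = 107°  [linear pair at T on EZ]

∠CTZ = 107°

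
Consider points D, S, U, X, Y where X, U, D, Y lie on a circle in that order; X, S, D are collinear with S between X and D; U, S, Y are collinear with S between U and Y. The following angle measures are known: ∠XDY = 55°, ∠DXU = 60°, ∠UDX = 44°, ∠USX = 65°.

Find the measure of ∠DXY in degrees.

∠DXY = 21°

1. ∠DUX = 76°  [△XUD]
2. ∠DYX = 104°  [cyclic XUDY, opposite ∠U+∠Y]
3. ∠DXY = 21°  [△XDY]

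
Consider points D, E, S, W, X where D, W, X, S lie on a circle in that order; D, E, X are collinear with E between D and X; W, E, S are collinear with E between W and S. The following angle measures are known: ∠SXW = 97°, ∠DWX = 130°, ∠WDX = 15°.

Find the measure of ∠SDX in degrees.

1. ∠WSX = 15°  [same arc WX]
2. ∠SWX = 68°  [△WXS]
3. ∠SDX = 68°  [same arc XS]

∠SDX = 68°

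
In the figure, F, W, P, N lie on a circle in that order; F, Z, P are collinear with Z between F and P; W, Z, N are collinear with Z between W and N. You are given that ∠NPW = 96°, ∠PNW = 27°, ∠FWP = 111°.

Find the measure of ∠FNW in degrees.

1. ∠PFW = 27°  [same arc WP]
2. ∠FPW = 42°  [△FWP]
3. ∠FNW = 42°  [same arc FW]

∠FNW = 42°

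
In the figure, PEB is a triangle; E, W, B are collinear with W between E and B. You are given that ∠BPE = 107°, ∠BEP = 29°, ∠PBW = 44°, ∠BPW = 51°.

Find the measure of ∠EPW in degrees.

1. ∠PEW = 29°  [W on ray EB]
2. ∠BWP = 85°  [△PWB]
3. ∠EWP = 95°  [linear pair at W on EB]
4. ∠EPW = 56°  [△PEW]

∠EPW = 56°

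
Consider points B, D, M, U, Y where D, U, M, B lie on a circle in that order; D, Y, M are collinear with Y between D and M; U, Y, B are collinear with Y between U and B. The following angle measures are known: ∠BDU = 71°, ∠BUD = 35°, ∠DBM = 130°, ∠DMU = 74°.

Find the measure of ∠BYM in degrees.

1. ∠DBU = 74°  [△DUB]
2. ∠BMD = 35°  [same arc DB]
3. ∠BDM = 15°  [△DMB]
4. ∠BYD = 91°  [△DYB]
5. ∠BYM = 89°  [linear pair at Y on DM]

∠BYM = 89°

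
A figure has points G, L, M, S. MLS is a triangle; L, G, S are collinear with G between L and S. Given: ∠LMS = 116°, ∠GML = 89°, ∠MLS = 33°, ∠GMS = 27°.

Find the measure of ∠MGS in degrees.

1. ∠LSM = 31°  [△MLS]
2. ∠GSM = 31°  [G on ray SL]
3. ∠MGS = 122°  [△MGS]

∠MGS = 122°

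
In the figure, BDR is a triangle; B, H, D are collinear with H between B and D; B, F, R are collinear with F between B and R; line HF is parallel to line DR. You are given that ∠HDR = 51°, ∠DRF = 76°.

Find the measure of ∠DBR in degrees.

1. ∠BDR = 51°  [H on ray DB]
2. ∠BRD = 76°  [F on ray RB]
3. ∠DBR = 53°  [△BDR]

∠DBR = 53°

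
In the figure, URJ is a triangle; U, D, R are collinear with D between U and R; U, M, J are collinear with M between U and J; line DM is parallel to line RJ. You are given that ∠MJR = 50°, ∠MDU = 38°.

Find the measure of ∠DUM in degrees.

1. ∠RJU = 50°  [M on ray JU]
2. ∠JRU = 38°  [DM∥RJ, corresponding at D]
3. ∠JUR = 92°  [△URJ]
4. ∠DUM = 92°  [D on UR, M on UJ]

∠DUM = 92°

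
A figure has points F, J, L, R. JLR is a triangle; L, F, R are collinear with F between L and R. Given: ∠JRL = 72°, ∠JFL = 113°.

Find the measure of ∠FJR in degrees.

∠FJR = 41°

1. ∠FRJ = 72°  [F on ray RL]
2. ∠JFR = 67°  [linear pair at F on LR]
3. ∠FJR = 41°  [△JFR]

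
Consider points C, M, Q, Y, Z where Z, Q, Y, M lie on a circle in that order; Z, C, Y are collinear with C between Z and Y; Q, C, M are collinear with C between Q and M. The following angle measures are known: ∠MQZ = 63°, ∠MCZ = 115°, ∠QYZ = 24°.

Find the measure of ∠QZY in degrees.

∠QZY = 52°

1. ∠MYZ = 63°  [same arc ZM]
2. ∠MCY = 65°  [linear pair at C on ZY]
3. ∠QMY = 52°  [△YCM]
4. ∠QZY = 52°  [same arc QY]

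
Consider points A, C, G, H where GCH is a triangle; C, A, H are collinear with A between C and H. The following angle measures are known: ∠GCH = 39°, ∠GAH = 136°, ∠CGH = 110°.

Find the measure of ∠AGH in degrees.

1. ∠CHG = 31°  [△GCH]
2. ∠AHG = 31°  [A on ray HC]
3. ∠AGH = 13°  [△GAH]

∠AGH = 13°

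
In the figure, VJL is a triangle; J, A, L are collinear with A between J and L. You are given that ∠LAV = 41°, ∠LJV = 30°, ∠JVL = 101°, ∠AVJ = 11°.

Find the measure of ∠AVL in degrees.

1. ∠JLV = 49°  [△VJL]
2. ∠ALV = 49°  [A on ray LJ]
3. ∠AVL = 90°  [△VAL]

∠AVL = 90°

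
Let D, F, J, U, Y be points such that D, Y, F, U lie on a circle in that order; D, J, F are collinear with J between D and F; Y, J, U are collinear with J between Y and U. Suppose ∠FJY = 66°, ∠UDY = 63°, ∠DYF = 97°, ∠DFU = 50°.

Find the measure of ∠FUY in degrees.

∠FUY = 16°

1. ∠DJU = 66°  [vertical angles at J]
2. ∠FJU = 114°  [linear pair at J on DF]
3. ∠FUY = 16°  [△FJU]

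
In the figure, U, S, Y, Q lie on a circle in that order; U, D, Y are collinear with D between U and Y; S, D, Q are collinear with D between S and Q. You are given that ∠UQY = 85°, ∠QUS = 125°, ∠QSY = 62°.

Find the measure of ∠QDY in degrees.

1. ∠QYS = 55°  [cyclic USYQ, opposite ∠U+∠Y]
2. ∠QUY = 62°  [same arc YQ]
3. ∠SQY = 63°  [△SYQ]
4. ∠QYU = 33°  [△UYQ]
5. ∠QDY = 84°  [△YDQ]

∠QDY = 84°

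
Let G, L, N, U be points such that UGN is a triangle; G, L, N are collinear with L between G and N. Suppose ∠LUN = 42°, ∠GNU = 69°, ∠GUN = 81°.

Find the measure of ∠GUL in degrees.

∠GUL = 39°

1. ∠NGU = 30°  [△UGN]
2. ∠LNU = 69°  [L on ray NG]
3. ∠LGU = 30°  [L on ray GN]
4. ∠NLU = 69°  [△ULN]
5. ∠GLU = 111°  [linear pair at L on GN]
6. ∠GUL = 39°  [△UGL]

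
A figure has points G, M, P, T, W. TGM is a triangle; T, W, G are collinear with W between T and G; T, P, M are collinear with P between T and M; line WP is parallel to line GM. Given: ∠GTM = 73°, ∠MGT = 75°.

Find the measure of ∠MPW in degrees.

∠MPW = 148°

1. ∠GMT = 32°  [△TGM]
2. ∠TPW = 32°  [WP∥GM, corresponding at P]
3. ∠MPW = 148°  [linear pair at P on TM]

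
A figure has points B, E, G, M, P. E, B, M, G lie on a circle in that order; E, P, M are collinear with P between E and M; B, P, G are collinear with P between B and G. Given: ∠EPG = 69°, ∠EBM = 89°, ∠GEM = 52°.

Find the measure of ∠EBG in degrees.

1. ∠EGM = 91°  [cyclic EBMG, opposite ∠B+∠G]
2. ∠EMG = 37°  [△EMG]
3. ∠EBG = 37°  [same arc EG]

∠EBG = 37°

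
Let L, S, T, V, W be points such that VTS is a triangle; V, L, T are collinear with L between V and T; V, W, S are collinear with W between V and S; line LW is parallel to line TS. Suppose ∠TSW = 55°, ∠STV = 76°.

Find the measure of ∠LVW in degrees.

1. ∠TSV = 55°  [W on ray SV]
2. ∠SVT = 49°  [△VTS]
3. ∠LVW = 49°  [L on VT, W on VS]

∠LVW = 49°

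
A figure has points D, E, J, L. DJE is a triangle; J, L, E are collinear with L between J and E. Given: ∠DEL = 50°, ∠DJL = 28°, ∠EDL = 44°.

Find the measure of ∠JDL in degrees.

∠JDL = 58°

1. ∠DLE = 86°  [△DLE]
2. ∠DLJ = 94°  [linear pair at L on JE]
3. ∠JDL = 58°  [△DJL]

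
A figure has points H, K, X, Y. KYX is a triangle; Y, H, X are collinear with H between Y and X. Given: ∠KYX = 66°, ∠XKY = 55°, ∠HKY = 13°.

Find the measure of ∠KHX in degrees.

∠KHX = 79°

1. ∠HYK = 66°  [H on ray YX]
2. ∠KHY = 101°  [△KYH]
3. ∠KHX = 79°  [linear pair at H on YX]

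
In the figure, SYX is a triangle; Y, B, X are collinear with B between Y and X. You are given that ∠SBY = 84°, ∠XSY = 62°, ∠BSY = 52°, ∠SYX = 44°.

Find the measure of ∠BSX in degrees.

1. ∠SBX = 96°  [linear pair at B on YX]
2. ∠SXY = 74°  [△SYX]
3. ∠BXS = 74°  [B on ray XY]
4. ∠BSX = 10°  [△SBX]

∠BSX = 10°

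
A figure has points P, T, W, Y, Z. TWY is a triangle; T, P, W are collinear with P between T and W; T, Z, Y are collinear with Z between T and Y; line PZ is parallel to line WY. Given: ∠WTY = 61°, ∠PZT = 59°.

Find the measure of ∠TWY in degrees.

∠TWY = 60°

1. ∠PTZ = 61°  [P on TW, Z on TY]
2. ∠TPZ = 60°  [△TPZ]
3. ∠TWY = 60°  [PZ∥WY, corresponding at P]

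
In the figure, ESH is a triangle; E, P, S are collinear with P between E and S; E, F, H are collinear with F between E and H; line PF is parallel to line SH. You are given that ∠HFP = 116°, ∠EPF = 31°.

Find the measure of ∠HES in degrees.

1. ∠EFP = 64°  [linear pair at F on EH]
2. ∠FEP = 85°  [△EPF]
3. ∠HES = 85°  [P on ES, F on EH]

∠HES = 85°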